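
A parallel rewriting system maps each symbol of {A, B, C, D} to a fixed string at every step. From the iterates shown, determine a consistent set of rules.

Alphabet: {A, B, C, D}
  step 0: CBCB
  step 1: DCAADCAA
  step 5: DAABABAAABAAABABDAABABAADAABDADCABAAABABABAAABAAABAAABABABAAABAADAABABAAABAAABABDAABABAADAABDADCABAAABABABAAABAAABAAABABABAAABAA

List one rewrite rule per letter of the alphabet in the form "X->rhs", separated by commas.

  step 0 ⇒ step 1: CBCB ⇒ DC·AA·DC·AA
    B ↦ AA
    C ↦ DC
    A ↦ AB  (constrained at step 1)
    D ↦ DA  (constrained at step 1)

A->AB, B->AA, C->DC, D->DA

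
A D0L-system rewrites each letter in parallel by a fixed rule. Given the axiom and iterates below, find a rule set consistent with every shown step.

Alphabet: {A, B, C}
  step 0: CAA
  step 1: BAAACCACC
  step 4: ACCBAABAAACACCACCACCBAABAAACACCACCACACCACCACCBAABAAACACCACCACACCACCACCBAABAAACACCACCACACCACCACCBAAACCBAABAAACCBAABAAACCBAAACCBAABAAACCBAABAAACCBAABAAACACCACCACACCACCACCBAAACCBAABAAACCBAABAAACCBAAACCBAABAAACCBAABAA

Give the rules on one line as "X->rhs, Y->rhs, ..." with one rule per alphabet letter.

  step 0 ⇒ step 1: CAA ⇒ BAA·ACC·ACC
    A ↦ ACC
    C ↦ BAA
    B ↦ AC  (constrained at step 1)

A->ACC, B->AC, C->BAA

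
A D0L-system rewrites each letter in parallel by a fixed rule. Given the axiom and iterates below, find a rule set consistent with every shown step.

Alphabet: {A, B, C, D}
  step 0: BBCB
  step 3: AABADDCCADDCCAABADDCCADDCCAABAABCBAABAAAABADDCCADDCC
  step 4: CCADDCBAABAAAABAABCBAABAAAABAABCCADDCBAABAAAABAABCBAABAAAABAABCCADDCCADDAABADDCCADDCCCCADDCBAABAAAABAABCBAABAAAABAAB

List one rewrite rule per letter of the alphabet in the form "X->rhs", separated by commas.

  step 3 ⇒ step 4: AABADDCCADDCCAABADDCCADDCCAABAABCBAABAAAABADDCCADDCC ⇒ C·C·ADD·C·BAA·BAA·AAB·AAB·C·BAA·BAA·AAB·AAB·C·C·ADD·C·BAA·BAA·AAB·AAB·C·BAA·BAA·AAB·AAB·C·C·ADD·C·C·ADD·AAB·ADD·C·C·ADD·C·C·C·C·ADD·C·BAA·BAA·AAB·AAB·C·BAA·BAA·AAB·AAB
    A ↦ C
    B ↦ ADD
    C ↦ AAB
    D ↦ BAA

A->C, B->ADD, C->AAB, D->BAA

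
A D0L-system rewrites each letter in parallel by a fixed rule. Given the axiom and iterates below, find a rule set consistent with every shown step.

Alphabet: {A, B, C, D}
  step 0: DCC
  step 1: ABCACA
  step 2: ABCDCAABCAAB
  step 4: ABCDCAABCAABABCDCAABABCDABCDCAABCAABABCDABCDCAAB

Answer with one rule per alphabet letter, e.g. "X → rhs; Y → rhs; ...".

  step 1 ⇒ step 2: ABCACA ⇒ AB·CD·CA·AB·CA·AB
    A ↦ AB
    B ↦ CD
    C ↦ CA
  step 0 ⇒ step 1: DCC ⇒ AB·CA·CA
    D ↦ AB

A->AB, B->CD, C->CA, D->AB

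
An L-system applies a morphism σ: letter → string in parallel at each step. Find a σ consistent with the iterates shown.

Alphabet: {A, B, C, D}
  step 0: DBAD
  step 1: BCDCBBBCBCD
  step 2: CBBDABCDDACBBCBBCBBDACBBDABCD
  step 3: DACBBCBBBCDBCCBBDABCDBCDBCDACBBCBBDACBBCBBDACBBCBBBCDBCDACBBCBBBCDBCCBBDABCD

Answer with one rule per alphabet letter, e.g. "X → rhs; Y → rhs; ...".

  step 2 ⇒ step 3: CBBDABCDDACBBCBBCBBDACBBDABCD ⇒ DA·CBB·CBB·BCD·BC·CBB·DA·BCD·BCD·BC·DA·CBB·CBB·DA·CBB·CBB·DA·CBB·CBB·BCD·BC·DA·CBB·CBB·BCD·BC·CBB·DA·BCD
    A ↦ BC
    B ↦ CBB
    C ↦ DA
    D ↦ BCD

A->BC, B->CBB, C->DA, D->BCD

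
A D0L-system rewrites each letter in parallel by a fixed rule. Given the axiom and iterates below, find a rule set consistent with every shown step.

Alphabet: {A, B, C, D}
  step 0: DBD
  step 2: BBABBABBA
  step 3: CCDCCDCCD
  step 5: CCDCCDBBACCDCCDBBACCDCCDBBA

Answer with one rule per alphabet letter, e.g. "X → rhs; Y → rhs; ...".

  step 2 ⇒ step 3: BBABBABBA ⇒ C·C·D·C·C·D·C·C·D
    A ↦ D
    B ↦ C
    C ↦ BBA  (constrained at step 3)
    D ↦ C  (constrained at step 0)

A->D, B->C, C->BBA, D->C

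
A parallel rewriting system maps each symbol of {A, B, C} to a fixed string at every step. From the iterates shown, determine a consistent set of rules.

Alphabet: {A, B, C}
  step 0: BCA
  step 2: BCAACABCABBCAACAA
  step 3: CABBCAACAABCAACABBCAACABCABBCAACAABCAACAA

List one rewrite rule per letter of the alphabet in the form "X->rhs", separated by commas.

A->CAA, B->CAB, C->B

  step 2 ⇒ step 3: BCAACABCABBCAACAA ⇒ CAB·B·CAA·CAA·B·CAA·CAB·B·CAA·CAB·CAB·B·CAA·CAA·B·CAA·CAA
    A ↦ CAA
    B ↦ CAB
    C ↦ B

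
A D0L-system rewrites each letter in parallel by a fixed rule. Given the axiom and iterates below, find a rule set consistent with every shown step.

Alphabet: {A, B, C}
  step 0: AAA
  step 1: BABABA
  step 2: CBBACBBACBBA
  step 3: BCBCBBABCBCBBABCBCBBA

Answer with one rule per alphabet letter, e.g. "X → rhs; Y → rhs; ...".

  step 2 ⇒ step 3: CBBACBBACBBA ⇒ B·CB·CB·BA·B·CB·CB·BA·B·CB·CB·BA
    A ↦ BA
    B ↦ CB
    C ↦ B

A->BA, B->CB, C->B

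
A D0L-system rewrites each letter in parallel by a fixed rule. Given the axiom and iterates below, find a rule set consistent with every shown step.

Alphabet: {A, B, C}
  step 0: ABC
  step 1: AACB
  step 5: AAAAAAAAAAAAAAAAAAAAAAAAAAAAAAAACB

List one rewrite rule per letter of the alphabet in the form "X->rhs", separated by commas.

  step 0 ⇒ step 1: ABC ⇒ AA·C·B
    A ↦ AA
    B ↦ C
    C ↦ B

A->AA, B->C, C->B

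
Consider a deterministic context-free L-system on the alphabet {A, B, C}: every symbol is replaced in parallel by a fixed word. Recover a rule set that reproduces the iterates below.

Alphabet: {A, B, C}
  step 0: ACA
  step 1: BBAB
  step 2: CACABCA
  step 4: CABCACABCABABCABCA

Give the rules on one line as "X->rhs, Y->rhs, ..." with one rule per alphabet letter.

  step 1 ⇒ step 2: BBAB ⇒ CA·CA·B·CA
    A ↦ B
    B ↦ CA
  step 0 ⇒ step 1: ACA ⇒ B·BA·B
    C ↦ BA

A->B, B->CA, C->BA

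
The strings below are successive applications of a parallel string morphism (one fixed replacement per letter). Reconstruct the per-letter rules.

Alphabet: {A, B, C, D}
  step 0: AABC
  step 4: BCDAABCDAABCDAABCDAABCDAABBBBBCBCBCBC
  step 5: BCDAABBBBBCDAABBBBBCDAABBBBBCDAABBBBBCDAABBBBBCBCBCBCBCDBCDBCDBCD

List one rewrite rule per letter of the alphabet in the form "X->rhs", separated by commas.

A->BB, B->BC, C->D, D->AA

  step 4 ⇒ step 5: BCDAABCDAABCDAABCDAABCDAABBBBBCBCBCBC ⇒ BC·D·AA·BB·BB·BC·D·AA·BB·BB·BC·D·AA·BB·BB·BC·D·AA·BB·BB·BC·D·AA·BB·BB·BC·BC·BC·BC·BC·D·BC·D·BC·D·BC·D
    A ↦ BB
    B ↦ BC
    C ↦ D
    D ↦ AA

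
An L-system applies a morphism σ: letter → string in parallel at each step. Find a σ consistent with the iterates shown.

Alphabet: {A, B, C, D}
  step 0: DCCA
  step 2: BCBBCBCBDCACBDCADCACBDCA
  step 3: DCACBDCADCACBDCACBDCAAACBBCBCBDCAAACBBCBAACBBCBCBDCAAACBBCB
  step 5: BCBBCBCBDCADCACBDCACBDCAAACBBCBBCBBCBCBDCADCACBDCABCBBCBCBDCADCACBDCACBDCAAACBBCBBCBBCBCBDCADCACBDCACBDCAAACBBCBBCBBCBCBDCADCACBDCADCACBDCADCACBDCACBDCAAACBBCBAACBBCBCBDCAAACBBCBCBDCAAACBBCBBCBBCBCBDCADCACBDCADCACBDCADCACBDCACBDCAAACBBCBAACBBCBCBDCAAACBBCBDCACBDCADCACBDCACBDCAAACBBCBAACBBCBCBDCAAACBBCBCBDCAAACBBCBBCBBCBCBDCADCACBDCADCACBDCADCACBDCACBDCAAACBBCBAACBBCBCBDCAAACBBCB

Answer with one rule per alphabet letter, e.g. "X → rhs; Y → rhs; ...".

  step 2 ⇒ step 3: BCBBCBCBDCACBDCADCACBDCA ⇒ DCA·CB·DCA·DCA·CB·DCA·CB·DCA·AA·CB·BCB·CB·DCA·AA·CB·BCB·AA·CB·BCB·CB·DCA·AA·CB·BCB
    A ↦ BCB
    B ↦ DCA
    C ↦ CB
    D ↦ AA

A->BCB, B->DCA, C->CB, D->AA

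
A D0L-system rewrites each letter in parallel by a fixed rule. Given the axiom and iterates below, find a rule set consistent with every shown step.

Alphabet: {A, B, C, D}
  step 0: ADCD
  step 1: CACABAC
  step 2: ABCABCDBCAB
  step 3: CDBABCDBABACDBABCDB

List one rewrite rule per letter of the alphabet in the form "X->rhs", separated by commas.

  step 2 ⇒ step 3: ABCABCDBCAB ⇒ C·DB·AB·C·DB·AB·AC·DB·AB·C·DB
    A ↦ C
    B ↦ DB
    C ↦ AB
    D ↦ AC

A->C, B->DB, C->AB, D->AC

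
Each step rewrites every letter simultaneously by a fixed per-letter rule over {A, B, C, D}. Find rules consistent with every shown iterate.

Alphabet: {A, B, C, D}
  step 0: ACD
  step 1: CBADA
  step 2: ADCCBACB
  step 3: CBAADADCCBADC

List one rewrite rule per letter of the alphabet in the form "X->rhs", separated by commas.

  step 2 ⇒ step 3: ADCCBACB ⇒ CB·A·AD·AD·C·CB·AD·C
    A ↦ CB
    B ↦ C
    C ↦ AD
    D ↦ A

A->CB, B->C, C->AD, D->A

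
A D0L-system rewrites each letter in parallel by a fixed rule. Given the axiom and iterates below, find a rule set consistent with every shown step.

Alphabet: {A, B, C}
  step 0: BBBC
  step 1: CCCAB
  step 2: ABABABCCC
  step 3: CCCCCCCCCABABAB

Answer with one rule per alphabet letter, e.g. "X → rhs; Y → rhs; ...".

A->CC, B->C, C->AB

  step 2 ⇒ step 3: ABABABCCC ⇒ CC·C·CC·C·CC·C·AB·AB·AB
    A ↦ CC
    B ↦ C
    C ↦ AB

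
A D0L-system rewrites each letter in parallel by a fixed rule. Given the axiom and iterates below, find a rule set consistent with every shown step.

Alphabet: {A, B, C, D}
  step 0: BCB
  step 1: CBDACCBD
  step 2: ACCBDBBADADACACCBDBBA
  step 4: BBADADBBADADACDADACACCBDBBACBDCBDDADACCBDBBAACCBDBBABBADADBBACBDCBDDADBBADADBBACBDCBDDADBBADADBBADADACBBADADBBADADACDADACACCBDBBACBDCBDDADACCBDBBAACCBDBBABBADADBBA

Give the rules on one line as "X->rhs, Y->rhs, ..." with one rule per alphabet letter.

A->DAD, B->CBD, C->AC, D->BBA

  step 1 ⇒ step 2: CBDACCBD ⇒ AC·CBD·BBA·DAD·AC·AC·CBD·BBA
    A ↦ DAD
    B ↦ CBD
    C ↦ AC
    D ↦ BBA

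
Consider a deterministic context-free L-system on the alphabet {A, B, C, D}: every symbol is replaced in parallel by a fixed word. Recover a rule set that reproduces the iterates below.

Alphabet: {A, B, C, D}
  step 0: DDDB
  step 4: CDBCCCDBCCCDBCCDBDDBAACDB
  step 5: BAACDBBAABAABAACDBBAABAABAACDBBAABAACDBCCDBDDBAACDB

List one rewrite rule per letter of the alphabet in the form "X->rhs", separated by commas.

  step 4 ⇒ step 5: CDBCCCDBCCCDBCCDBDDBAACDB ⇒ BAA·C·DB·BAA·BAA·BAA·C·DB·BAA·BAA·BAA·C·DB·BAA·BAA·C·DB·C·C·DB·D·D·BAA·C·DB
    A ↦ D
    B ↦ DB
    C ↦ BAA
    D ↦ C

A->D, B->DB, C->BAA, D->C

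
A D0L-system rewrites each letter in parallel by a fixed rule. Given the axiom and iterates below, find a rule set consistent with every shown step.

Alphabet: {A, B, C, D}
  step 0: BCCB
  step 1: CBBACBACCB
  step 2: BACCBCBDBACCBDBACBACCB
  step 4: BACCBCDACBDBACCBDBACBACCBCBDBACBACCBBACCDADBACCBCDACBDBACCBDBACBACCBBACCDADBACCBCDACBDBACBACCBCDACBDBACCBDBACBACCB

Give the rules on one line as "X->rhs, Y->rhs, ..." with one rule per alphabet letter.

  step 1 ⇒ step 2: CBBACBACCB ⇒ BAC·CB·CB·D·BAC·CB·D·BAC·BAC·CB
    A ↦ D
    B ↦ CB
    C ↦ BAC
    D ↦ CDA  (constrained at step 2)

A->D, B->CB, C->BAC, D->CDA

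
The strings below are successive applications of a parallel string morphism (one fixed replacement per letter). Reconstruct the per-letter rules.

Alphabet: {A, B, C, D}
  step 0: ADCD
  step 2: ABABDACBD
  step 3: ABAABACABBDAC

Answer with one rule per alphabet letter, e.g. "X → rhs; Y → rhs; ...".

A->AB, B->A, C->BD, D->C

  step 2 ⇒ step 3: ABABDACBD ⇒ AB·A·AB·A·C·AB·BD·A·C
    A ↦ AB
    B ↦ A
    C ↦ BD
    D ↦ C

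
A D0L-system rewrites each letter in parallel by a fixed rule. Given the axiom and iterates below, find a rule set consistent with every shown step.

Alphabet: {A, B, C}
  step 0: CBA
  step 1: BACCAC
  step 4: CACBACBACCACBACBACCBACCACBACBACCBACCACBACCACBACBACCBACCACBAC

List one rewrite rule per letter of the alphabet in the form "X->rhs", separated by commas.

  step 0 ⇒ step 1: CBA ⇒ BAC·CA·C
    A ↦ C
    B ↦ CA
    C ↦ BAC

A->C, B->CA, C->BAC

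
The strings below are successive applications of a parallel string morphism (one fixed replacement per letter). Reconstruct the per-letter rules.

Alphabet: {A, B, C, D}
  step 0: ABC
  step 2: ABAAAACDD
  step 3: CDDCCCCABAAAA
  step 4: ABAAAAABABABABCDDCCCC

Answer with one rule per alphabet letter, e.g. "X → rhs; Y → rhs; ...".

  step 3 ⇒ step 4: CDDCCCCABAAAA ⇒ AB·AA·AA·AB·AB·AB·AB·C·DD·C·C·C·C
    A ↦ C
    B ↦ DD
    C ↦ AB
    D ↦ AA

A->C, B->DD, C->AB, D->AA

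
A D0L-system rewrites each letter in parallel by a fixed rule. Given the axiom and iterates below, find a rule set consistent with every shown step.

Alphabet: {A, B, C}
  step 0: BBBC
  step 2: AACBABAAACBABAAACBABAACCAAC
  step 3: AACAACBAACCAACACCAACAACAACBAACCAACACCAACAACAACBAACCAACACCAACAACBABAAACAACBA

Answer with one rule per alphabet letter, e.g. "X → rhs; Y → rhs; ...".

  step 2 ⇒ step 3: AACBABAAACBABAAACBABAACCAAC ⇒ AAC·AAC·BA·ACC·AAC·ACC·AAC·AAC·AAC·BA·ACC·AAC·ACC·AAC·AAC·AAC·BA·ACC·AAC·ACC·AAC·AAC·BA·BA·AAC·AAC·BA
    A ↦ AAC
    B ↦ ACC
    C ↦ BA

A->AAC, B->ACC, C->BA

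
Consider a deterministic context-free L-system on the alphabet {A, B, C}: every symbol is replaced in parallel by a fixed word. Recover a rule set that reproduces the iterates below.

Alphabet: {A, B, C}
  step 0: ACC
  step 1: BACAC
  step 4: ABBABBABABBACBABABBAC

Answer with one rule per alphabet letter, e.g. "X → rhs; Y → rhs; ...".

A->B, B->AB, C->AC

  step 0 ⇒ step 1: ACC ⇒ B·AC·AC
    A ↦ B
    C ↦ AC
    B ↦ AB  (constrained at step 1)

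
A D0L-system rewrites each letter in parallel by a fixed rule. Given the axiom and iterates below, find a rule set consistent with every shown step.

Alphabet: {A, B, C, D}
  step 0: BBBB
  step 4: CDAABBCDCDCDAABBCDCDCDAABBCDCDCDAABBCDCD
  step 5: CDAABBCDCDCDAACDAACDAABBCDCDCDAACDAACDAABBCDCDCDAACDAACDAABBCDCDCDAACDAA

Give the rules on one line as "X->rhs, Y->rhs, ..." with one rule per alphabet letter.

  step 4 ⇒ step 5: CDAABBCDCDCDAABBCDCDCDAABBCDCDCDAABBCDCD ⇒ CD·AA·B·B·CD·CD·CD·AA·CD·AA·CD·AA·B·B·CD·CD·CD·AA·CD·AA·CD·AA·B·B·CD·CD·CD·AA·CD·AA·CD·AA·B·B·CD·CD·CD·AA·CD·AA
    A ↦ B
    B ↦ CD
    C ↦ CD
    D ↦ AA

A->B, B->CD, C->CD, D->AA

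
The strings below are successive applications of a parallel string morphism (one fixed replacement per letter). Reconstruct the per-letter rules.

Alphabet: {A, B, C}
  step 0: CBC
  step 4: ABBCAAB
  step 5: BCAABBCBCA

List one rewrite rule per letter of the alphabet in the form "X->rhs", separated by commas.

A->BC, B->A, C->B

  step 4 ⇒ step 5: ABBCAAB ⇒ BC·A·A·B·BC·BC·A
    A ↦ BC
    B ↦ A
    C ↦ B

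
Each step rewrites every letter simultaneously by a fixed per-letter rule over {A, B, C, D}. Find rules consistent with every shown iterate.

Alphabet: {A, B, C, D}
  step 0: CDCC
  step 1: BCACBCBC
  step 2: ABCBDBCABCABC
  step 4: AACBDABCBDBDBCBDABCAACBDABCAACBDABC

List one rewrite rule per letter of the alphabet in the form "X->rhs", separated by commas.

A->BD, B->A, C->BC, D->AC

  step 1 ⇒ step 2: BCACBCBC ⇒ A·BC·BD·BC·A·BC·A·BC
    A ↦ BD
    B ↦ A
    C ↦ BC
  step 0 ⇒ step 1: CDCC ⇒ BC·AC·BC·BC
    D ↦ AC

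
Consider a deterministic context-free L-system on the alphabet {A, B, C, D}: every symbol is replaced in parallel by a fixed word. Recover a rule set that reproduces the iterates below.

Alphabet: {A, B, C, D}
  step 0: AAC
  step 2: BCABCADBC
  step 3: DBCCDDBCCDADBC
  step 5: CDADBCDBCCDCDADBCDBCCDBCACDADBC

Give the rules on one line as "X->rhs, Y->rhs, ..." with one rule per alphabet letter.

  step 2 ⇒ step 3: BCABCADBC ⇒ D·BC·CD·D·BC·CD·A·D·BC
    A ↦ CD
    B ↦ D
    C ↦ BC
    D ↦ A

A->CD, B->D, C->BC, D->A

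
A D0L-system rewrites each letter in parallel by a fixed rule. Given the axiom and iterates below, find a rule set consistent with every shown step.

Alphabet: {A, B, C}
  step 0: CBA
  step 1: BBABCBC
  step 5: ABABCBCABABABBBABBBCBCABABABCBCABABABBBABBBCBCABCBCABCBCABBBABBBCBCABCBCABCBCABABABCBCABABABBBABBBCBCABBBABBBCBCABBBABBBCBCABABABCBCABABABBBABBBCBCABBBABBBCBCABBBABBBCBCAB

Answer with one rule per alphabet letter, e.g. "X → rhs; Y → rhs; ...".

  step 0 ⇒ step 1: CBA ⇒ BB·AB·CBC
    A ↦ CBC
    B ↦ AB
    C ↦ BB

A->CBC, B->AB, C->BB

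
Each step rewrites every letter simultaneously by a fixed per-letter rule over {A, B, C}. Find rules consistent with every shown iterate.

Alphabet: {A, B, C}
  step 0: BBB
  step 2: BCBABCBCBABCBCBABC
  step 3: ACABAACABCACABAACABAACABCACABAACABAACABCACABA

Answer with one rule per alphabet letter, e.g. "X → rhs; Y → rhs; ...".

A->BC, B->ACA, C->BA

  step 2 ⇒ step 3: BCBABCBCBABCBCBABC ⇒ ACA·BA·ACA·BC·ACA·BA·ACA·BA·ACA·BC·ACA·BA·ACA·BA·ACA·BC·ACA·BA
    A ↦ BC
    B ↦ ACA
    C ↦ BA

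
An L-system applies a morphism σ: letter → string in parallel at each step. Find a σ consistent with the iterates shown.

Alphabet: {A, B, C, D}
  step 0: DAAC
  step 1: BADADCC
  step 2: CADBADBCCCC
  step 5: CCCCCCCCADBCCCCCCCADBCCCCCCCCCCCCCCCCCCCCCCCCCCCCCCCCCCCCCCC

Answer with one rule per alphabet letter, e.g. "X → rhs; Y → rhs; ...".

A->AD, B->C, C->CC, D->B

  step 1 ⇒ step 2: BADADCC ⇒ C·AD·B·AD·B·CC·CC
    A ↦ AD
    B ↦ C
    C ↦ CC
    D ↦ B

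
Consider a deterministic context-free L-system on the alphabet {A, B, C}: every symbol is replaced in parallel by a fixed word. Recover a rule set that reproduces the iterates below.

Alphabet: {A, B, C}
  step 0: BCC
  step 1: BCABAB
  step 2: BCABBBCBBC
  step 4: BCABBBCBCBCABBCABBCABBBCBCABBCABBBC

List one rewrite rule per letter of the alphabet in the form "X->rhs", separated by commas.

A->B, B->BC, C->AB

  step 1 ⇒ step 2: BCABAB ⇒ BC·AB·B·BC·B·BC
    A ↦ B
    B ↦ BC
    C ↦ AB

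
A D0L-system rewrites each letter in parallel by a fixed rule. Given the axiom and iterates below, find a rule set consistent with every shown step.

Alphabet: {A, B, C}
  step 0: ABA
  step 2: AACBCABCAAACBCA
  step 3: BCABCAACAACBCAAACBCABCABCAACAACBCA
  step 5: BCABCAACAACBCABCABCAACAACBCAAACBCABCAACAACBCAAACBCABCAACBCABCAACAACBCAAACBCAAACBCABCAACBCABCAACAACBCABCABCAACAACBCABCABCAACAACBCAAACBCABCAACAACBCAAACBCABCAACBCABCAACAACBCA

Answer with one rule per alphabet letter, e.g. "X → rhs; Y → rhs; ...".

  step 2 ⇒ step 3: AACBCABCAAACBCA ⇒ BCA·BCA·AC·A·AC·BCA·A·AC·BCA·BCA·BCA·AC·A·AC·BCA
    A ↦ BCA
    B ↦ A
    C ↦ AC

A->BCA, B->A, C->AC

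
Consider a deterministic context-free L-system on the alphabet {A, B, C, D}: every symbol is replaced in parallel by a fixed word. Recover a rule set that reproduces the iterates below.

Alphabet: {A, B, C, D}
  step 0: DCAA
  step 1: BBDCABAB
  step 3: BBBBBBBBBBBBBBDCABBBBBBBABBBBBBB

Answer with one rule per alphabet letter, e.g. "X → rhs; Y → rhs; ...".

A->AB, B->BB, C->DC, D->BB

  step 0 ⇒ step 1: DCAA ⇒ BB·DC·AB·AB
    A ↦ AB
    C ↦ DC
    D ↦ BB
    B ↦ BB  (constrained at step 1)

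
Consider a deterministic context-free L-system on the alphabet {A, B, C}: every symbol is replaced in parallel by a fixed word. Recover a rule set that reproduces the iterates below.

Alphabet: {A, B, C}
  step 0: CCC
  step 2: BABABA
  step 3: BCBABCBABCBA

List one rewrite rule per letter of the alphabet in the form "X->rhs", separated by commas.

  step 2 ⇒ step 3: BABABA ⇒ BC·BA·BC·BA·BC·BA
    A ↦ BA
    B ↦ BC
    C ↦ A  (constrained at step 0)

A->BA, B->BC, C->A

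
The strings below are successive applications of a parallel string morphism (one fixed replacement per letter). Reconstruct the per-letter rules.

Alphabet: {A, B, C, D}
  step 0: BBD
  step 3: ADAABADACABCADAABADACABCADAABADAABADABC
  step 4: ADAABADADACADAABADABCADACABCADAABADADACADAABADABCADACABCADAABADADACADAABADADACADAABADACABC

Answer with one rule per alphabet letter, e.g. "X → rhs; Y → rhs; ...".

A->AD, B->AC, C->ABC, D->AAB

  step 3 ⇒ step 4: ADAABADACABCADAABADACABCADAABADAABADABC ⇒ AD·AAB·AD·AD·AC·AD·AAB·AD·ABC·AD·AC·ABC·AD·AAB·AD·AD·AC·AD·AAB·AD·ABC·AD·AC·ABC·AD·AAB·AD·AD·AC·AD·AAB·AD·AD·AC·AD·AAB·AD·AC·ABC
    A ↦ AD
    B ↦ AC
    C ↦ ABC
    D ↦ AAB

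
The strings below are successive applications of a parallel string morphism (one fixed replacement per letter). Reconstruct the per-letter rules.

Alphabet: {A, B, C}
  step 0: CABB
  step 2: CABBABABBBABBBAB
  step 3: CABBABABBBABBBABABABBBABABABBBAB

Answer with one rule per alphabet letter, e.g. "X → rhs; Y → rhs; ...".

A->BB, B->AB, C->CA

  step 2 ⇒ step 3: CABBABABBBABBBAB ⇒ CA·BB·AB·AB·BB·AB·BB·AB·AB·AB·BB·AB·AB·AB·BB·AB
    A ↦ BB
    B ↦ AB
    C ↦ CA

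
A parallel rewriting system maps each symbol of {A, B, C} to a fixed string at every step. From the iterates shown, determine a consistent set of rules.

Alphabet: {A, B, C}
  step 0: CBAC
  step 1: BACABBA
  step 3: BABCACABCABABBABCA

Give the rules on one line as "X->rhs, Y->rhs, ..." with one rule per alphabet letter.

  step 0 ⇒ step 1: CBAC ⇒ BA·CA·B·BA
    A ↦ B
    B ↦ CA
    C ↦ BA

A->B, B->CA, C->BA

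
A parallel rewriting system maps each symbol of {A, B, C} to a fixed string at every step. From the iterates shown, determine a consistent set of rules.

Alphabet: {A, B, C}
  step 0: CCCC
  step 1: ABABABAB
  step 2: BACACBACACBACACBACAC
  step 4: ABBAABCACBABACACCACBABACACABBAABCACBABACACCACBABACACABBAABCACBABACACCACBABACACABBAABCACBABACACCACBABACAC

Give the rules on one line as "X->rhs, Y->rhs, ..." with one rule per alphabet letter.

  step 1 ⇒ step 2: ABABABAB ⇒ BA·CAC·BA·CAC·BA·CAC·BA·CAC
    A ↦ BA
    B ↦ CAC
  step 0 ⇒ step 1: CCCC ⇒ AB·AB·AB·AB
    C ↦ AB

A->BA, B->CAC, C->AB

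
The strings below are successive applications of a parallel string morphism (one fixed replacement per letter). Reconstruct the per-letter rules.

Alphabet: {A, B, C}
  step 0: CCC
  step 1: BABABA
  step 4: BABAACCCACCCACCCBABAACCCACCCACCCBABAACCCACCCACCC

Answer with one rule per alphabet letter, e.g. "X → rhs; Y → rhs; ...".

  step 0 ⇒ step 1: CCC ⇒ BA·BA·BA
    C ↦ BA
    A ↦ CC  (constrained at step 1)
    B ↦ AC  (constrained at step 1)

A->CC, B->AC, C->BA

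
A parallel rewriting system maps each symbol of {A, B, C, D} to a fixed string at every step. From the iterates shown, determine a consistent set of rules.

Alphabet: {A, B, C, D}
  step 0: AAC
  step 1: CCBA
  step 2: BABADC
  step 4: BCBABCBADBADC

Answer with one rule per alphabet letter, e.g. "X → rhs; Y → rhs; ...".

A->C, B->D, C->BA, D->BC

  step 1 ⇒ step 2: CCBA ⇒ BA·BA·D·C
    A ↦ C
    B ↦ D
    C ↦ BA
    D ↦ BC  (constrained at step 2)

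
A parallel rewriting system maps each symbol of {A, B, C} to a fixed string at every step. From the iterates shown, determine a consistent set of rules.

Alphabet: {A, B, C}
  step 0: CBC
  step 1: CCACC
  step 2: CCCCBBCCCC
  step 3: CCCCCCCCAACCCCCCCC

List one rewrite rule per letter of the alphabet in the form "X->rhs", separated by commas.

A->BB, B->A, C->CC

  step 2 ⇒ step 3: CCCCBBCCCC ⇒ CC·CC·CC·CC·A·A·CC·CC·CC·CC
    B ↦ A
    C ↦ CC
  step 1 ⇒ step 2: CCACC ⇒ CC·CC·BB·CC·CC
    A ↦ BB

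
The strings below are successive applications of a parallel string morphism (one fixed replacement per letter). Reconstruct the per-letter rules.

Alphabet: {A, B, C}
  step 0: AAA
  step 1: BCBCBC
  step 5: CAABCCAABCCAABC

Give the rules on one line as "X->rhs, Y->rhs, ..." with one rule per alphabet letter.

A->BC, B->C, C->A

  step 0 ⇒ step 1: AAA ⇒ BC·BC·BC
    A ↦ BC
    B ↦ C  (constrained at step 1)
    C ↦ A  (constrained at step 1)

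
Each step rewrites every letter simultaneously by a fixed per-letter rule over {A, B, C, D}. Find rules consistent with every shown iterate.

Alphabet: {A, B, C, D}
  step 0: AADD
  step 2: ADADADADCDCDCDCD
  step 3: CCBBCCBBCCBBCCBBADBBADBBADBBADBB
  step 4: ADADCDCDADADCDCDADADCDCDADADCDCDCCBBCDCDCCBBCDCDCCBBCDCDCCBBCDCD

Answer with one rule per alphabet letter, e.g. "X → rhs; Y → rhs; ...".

A->CC, B->CD, C->AD, D->BB

  step 3 ⇒ step 4: CCBBCCBBCCBBCCBBADBBADBBADBBADBB ⇒ AD·AD·CD·CD·AD·AD·CD·CD·AD·AD·CD·CD·AD·AD·CD·CD·CC·BB·CD·CD·CC·BB·CD·CD·CC·BB·CD·CD·CC·BB·CD·CD
    A ↦ CC
    B ↦ CD
    C ↦ AD
    D ↦ BB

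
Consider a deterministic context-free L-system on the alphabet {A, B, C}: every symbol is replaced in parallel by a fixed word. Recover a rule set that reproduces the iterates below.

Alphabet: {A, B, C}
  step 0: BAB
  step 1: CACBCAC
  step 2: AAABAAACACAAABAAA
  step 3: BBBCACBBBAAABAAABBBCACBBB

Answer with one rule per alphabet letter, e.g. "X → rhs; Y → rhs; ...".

  step 2 ⇒ step 3: AAABAAACACAAABAAA ⇒ B·B·B·CAC·B·B·B·AAA·B·AAA·B·B·B·CAC·B·B·B
    A ↦ B
    B ↦ CAC
    C ↦ AAA

A->B, B->CAC, C->AAA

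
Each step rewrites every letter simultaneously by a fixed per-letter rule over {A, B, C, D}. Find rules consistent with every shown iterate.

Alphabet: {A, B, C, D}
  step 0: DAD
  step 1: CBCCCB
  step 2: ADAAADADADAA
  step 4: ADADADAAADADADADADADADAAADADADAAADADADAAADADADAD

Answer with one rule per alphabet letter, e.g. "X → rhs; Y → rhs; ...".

  step 1 ⇒ step 2: CBCCCB ⇒ AD·AA·AD·AD·AD·AA
    B ↦ AA
    C ↦ AD
  step 0 ⇒ step 1: DAD ⇒ CB·CC·CB
    A ↦ CC
  step 0 ⇒ step 1: DAD ⇒ CB·CC·CB
    D ↦ CB

A->CC, B->AA, C->AD, D->CB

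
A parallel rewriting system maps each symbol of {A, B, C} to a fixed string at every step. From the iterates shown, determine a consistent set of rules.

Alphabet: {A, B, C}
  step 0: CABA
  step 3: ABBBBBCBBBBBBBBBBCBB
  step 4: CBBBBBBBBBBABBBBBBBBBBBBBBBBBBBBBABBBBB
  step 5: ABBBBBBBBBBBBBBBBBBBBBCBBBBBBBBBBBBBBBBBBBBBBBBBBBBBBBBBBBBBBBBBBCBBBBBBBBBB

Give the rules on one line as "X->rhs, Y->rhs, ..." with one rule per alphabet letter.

  step 4 ⇒ step 5: CBBBBBBBBBBABBBBBBBBBBBBBBBBBBBBBABBBBB ⇒ AB·BB·BB·BB·BB·BB·BB·BB·BB·BB·BB·C·BB·BB·BB·BB·BB·BB·BB·BB·BB·BB·BB·BB·BB·BB·BB·BB·BB·BB·BB·BB·BB·C·BB·BB·BB·BB·BB
    A ↦ C
    B ↦ BB
    C ↦ AB

A->C, B->BB, C->AB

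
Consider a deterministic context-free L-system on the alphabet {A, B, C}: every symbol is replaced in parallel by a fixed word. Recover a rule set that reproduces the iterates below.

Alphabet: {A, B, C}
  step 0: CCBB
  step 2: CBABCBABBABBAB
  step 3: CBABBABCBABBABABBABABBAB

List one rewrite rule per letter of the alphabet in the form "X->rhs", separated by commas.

A->B, B->AB, C->CB

  step 2 ⇒ step 3: CBABCBABBABBAB ⇒ CB·AB·B·AB·CB·AB·B·AB·AB·B·AB·AB·B·AB
    A ↦ B
    B ↦ AB
    C ↦ CB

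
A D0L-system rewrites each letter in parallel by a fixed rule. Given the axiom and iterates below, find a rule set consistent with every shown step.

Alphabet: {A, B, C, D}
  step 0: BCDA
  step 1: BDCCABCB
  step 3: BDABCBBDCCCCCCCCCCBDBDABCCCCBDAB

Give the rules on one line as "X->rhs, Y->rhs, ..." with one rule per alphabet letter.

  step 0 ⇒ step 1: BCDA ⇒ BD·CC·AB·CB
    A ↦ CB
    B ↦ BD
    C ↦ CC
    D ↦ AB

A->CB, B->BD, C->CC, D->AB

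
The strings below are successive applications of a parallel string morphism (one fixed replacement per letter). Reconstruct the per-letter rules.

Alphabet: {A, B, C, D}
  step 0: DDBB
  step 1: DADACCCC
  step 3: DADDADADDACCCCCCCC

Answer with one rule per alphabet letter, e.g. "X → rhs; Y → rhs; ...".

A->D, B->CC, C->B, D->DA

  step 0 ⇒ step 1: DDBB ⇒ DA·DA·CC·CC
    B ↦ CC
    D ↦ DA
    A ↦ D  (constrained at step 1)
    C ↦ B  (constrained at step 1)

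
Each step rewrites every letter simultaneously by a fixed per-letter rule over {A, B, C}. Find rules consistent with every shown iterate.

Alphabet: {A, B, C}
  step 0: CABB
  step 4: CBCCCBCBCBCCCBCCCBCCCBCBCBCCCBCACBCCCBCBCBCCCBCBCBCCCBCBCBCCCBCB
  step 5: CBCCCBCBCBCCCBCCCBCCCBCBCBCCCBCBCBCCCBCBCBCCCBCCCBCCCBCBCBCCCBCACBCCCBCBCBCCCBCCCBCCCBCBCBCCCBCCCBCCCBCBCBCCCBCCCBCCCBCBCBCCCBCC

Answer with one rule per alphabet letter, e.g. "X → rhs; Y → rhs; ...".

A->CA, B->CC, C->CB

  step 4 ⇒ step 5: CBCCCBCBCBCCCBCCCBCCCBCBCBCCCBCACBCCCBCBCBCCCBCBCBCCCBCBCBCCCBCB ⇒ CB·CC·CB·CB·CB·CC·CB·CC·CB·CC·CB·CB·CB·CC·CB·CB·CB·CC·CB·CB·CB·CC·CB·CC·CB·CC·CB·CB·CB·CC·CB·CA·CB·CC·CB·CB·CB·CC·CB·CC·CB·CC·CB·CB·CB·CC·CB·CC·CB·CC·CB·CB·CB·CC·CB·CC·CB·CC·CB·CB·CB·CC·CB·CC
    A ↦ CA
    B ↦ CC
    C ↦ CB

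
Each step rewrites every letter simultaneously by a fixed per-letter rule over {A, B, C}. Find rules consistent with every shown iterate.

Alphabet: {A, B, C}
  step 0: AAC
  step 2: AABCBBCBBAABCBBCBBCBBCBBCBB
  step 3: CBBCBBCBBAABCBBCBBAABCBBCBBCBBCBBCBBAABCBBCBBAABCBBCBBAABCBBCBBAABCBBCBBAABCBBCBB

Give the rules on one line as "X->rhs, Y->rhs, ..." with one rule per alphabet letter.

  step 2 ⇒ step 3: AABCBBCBBAABCBBCBBCBBCBBCBB ⇒ CBB·CBB·CBB·AAB·CBB·CBB·AAB·CBB·CBB·CBB·CBB·CBB·AAB·CBB·CBB·AAB·CBB·CBB·AAB·CBB·CBB·AAB·CBB·CBB·AAB·CBB·CBB
    A ↦ CBB
    B ↦ CBB
    C ↦ AAB

A->CBB, B->CBB, C->AAB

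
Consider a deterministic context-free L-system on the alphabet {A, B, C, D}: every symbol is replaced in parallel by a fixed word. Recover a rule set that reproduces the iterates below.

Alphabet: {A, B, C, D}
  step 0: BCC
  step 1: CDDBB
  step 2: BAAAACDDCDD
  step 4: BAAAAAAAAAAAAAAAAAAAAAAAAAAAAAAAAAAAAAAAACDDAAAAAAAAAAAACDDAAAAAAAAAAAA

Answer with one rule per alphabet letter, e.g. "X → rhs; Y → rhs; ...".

A->AAA, B->CDD, C->B, D->AA

  step 1 ⇒ step 2: CDDBB ⇒ B·AA·AA·CDD·CDD
    B ↦ CDD
    C ↦ B
    D ↦ AA
    A ↦ AAA  (constrained at step 2)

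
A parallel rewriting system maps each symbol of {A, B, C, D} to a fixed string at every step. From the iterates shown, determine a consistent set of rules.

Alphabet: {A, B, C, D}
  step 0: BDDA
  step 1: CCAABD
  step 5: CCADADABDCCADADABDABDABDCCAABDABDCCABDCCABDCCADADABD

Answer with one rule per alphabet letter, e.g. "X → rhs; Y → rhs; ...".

A->BD, B->CC, C->DA, D->A

  step 0 ⇒ step 1: BDDA ⇒ CC·A·A·BD
    A ↦ BD
    B ↦ CC
    D ↦ A
    C ↦ DA  (constrained at step 1)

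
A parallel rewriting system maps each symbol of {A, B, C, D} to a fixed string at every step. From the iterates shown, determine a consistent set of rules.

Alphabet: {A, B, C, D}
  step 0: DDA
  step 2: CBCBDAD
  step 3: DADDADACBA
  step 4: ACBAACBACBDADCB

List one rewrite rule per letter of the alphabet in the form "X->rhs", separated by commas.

A->CB, B->AD, C->D, D->A

  step 3 ⇒ step 4: DADDADACBA ⇒ A·CB·A·A·CB·A·CB·D·AD·CB
    A ↦ CB
    B ↦ AD
    C ↦ D
    D ↦ A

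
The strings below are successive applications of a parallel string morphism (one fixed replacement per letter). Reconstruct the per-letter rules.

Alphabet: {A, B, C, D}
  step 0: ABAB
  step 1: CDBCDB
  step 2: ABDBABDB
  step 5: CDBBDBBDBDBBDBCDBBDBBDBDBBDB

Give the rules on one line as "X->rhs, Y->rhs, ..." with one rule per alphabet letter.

  step 1 ⇒ step 2: CDBCDB ⇒ A·B·DB·A·B·DB
    B ↦ DB
    C ↦ A
    D ↦ B
  step 0 ⇒ step 1: ABAB ⇒ C·DB·C·DB
    A ↦ C

A->C, B->DB, C->A, D->B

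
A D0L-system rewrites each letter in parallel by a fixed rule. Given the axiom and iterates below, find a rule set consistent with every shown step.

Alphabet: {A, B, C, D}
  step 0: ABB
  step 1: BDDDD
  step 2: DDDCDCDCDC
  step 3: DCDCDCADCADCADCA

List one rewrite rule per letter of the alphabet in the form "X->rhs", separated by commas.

A->B, B->DD, C->A, D->DC

  step 2 ⇒ step 3: DDDCDCDCDC ⇒ DC·DC·DC·A·DC·A·DC·A·DC·A
    C ↦ A
    D ↦ DC
  step 0 ⇒ step 1: ABB ⇒ B·DD·DD
    A ↦ B
  step 0 ⇒ step 1: ABB ⇒ B·DD·DD
    B ↦ DD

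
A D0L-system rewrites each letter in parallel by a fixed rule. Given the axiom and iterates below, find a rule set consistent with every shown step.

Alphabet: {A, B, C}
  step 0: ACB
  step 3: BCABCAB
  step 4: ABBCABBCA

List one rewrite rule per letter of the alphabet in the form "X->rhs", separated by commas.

A->BC, B->A, C->B

  step 3 ⇒ step 4: BCABCAB ⇒ A·B·BC·A·B·BC·A
    A ↦ BC
    B ↦ A
    C ↦ B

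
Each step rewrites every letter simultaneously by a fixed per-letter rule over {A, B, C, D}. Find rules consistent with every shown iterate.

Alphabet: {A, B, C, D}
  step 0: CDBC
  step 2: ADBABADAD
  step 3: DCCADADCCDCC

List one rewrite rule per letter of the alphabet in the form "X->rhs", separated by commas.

  step 2 ⇒ step 3: ADBABADAD ⇒ D·CC·A·D·A·D·CC·D·CC
    A ↦ D
    B ↦ A
    D ↦ CC
    C ↦ BA  (constrained at step 0)

A->D, B->A, C->BA, D->CC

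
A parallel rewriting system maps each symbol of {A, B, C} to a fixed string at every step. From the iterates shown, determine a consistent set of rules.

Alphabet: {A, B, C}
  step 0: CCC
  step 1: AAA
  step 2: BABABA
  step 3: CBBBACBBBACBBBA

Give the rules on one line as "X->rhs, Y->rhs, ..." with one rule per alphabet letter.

  step 2 ⇒ step 3: BABABA ⇒ CBB·BA·CBB·BA·CBB·BA
    A ↦ BA
    B ↦ CBB
  step 0 ⇒ step 1: CCC ⇒ A·A·A
    C ↦ A

A->BA, B->CBB, C->A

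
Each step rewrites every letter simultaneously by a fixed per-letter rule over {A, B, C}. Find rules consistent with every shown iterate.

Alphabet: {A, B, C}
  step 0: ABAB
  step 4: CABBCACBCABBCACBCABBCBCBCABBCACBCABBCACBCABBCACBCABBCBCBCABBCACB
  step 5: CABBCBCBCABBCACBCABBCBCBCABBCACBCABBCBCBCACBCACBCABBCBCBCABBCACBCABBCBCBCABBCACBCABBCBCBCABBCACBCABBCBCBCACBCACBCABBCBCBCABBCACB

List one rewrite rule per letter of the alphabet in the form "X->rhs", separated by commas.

  step 4 ⇒ step 5: CABBCACBCABBCACBCABBCBCBCABBCACBCABBCACBCABBCACBCABBCBCBCABBCACB ⇒ CA·BB·CB·CB·CA·BB·CA·CB·CA·BB·CB·CB·CA·BB·CA·CB·CA·BB·CB·CB·CA·CB·CA·CB·CA·BB·CB·CB·CA·BB·CA·CB·CA·BB·CB·CB·CA·BB·CA·CB·CA·BB·CB·CB·CA·BB·CA·CB·CA·BB·CB·CB·CA·CB·CA·CB·CA·BB·CB·CB·CA·BB·CA·CB
    A ↦ BB
    B ↦ CB
    C ↦ CA

A->BB, B->CB, C->CA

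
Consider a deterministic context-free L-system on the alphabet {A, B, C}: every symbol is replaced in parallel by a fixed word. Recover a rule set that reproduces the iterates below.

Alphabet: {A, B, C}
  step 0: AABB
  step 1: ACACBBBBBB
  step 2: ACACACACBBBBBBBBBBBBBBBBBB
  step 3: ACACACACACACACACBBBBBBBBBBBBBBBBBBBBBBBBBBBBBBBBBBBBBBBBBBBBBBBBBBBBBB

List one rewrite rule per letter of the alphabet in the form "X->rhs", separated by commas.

  step 2 ⇒ step 3: ACACACACBBBBBBBBBBBBBBBBBB ⇒ AC·AC·AC·AC·AC·AC·AC·AC·BBB·BBB·BBB·BBB·BBB·BBB·BBB·BBB·BBB·BBB·BBB·BBB·BBB·BBB·BBB·BBB·BBB·BBB
    A ↦ AC
    B ↦ BBB
    C ↦ AC

A->AC, B->BBB, C->AC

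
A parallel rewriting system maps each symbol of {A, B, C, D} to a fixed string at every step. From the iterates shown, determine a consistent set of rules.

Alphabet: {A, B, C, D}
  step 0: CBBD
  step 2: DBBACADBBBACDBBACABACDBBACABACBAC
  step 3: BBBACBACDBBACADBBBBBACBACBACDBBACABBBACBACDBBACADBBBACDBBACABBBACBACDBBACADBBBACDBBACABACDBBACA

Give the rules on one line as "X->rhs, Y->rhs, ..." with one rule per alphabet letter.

A->DBB, B->BAC, C->ACA, D->BB

  step 2 ⇒ step 3: DBBACADBBBACDBBACABACDBBACABACBAC ⇒ BB·BAC·BAC·DBB·ACA·DBB·BB·BAC·BAC·BAC·DBB·ACA·BB·BAC·BAC·DBB·ACA·DBB·BAC·DBB·ACA·BB·BAC·BAC·DBB·ACA·DBB·BAC·DBB·ACA·BAC·DBB·ACA
    A ↦ DBB
    B ↦ BAC
    C ↦ ACA
    D ↦ BB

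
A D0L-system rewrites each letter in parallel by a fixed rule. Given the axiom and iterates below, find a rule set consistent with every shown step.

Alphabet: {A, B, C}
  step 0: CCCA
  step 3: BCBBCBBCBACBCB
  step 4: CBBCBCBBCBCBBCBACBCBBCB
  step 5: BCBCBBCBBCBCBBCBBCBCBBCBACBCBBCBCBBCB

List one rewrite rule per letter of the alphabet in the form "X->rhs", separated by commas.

A->AC, B->CB, C->B

  step 4 ⇒ step 5: CBBCBCBBCBCBBCBACBCBBCB ⇒ B·CB·CB·B·CB·B·CB·CB·B·CB·B·CB·CB·B·CB·AC·B·CB·B·CB·CB·B·CB
    A ↦ AC
    B ↦ CB
    C ↦ B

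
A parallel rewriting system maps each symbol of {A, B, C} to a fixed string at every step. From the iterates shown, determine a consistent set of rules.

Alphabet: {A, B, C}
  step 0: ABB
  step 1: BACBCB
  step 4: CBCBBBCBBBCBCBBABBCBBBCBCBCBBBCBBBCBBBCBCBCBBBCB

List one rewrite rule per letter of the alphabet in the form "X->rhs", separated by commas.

  step 0 ⇒ step 1: ABB ⇒ BA·CB·CB
    A ↦ BA
    B ↦ CB
    C ↦ BB  (constrained at step 1)

A->BA, B->CB, C->BB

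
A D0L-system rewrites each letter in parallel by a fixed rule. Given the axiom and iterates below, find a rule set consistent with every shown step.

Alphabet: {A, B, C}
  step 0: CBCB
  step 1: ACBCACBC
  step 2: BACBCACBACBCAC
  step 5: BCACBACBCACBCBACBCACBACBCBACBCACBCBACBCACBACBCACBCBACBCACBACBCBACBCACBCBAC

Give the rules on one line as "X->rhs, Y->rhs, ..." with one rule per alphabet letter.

A->B, B->BC, C->AC

  step 1 ⇒ step 2: ACBCACBC ⇒ B·AC·BC·AC·B·AC·BC·AC
    A ↦ B
    B ↦ BC
    C ↦ AC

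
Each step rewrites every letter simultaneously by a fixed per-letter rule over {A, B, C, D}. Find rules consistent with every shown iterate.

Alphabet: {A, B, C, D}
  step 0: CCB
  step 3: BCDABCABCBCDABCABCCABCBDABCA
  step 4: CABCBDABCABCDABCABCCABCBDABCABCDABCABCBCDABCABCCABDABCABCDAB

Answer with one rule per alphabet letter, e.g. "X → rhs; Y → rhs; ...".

  step 3 ⇒ step 4: BCDABCABCBCDABCABCCABCBDABCA ⇒ CA·BC·B·DAB·CA·BC·DAB·CA·BC·CA·BC·B·DAB·CA·BC·DAB·CA·BC·BC·DAB·CA·BC·CA·B·DAB·CA·BC·DAB
    A ↦ DAB
    B ↦ CA
    C ↦ BC
    D ↦ B

A->DAB, B->CA, C->BC, D->B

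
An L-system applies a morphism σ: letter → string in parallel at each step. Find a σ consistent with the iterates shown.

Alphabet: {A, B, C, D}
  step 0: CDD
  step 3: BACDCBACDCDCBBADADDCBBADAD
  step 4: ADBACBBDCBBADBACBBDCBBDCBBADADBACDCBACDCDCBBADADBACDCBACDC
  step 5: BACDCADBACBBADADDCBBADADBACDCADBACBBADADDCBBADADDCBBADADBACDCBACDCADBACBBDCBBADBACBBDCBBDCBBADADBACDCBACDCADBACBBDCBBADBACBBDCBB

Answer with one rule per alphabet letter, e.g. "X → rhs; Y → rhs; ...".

A->BAC, B->AD, C->BB, D->DC

  step 4 ⇒ step 5: ADBACBBDCBBADBACBBDCBBDCBBADADBACDCBACDCDCBBADADBACDCBACDC ⇒ BAC·DC·AD·BAC·BB·AD·AD·DC·BB·AD·AD·BAC·DC·AD·BAC·BB·AD·AD·DC·BB·AD·AD·DC·BB·AD·AD·BAC·DC·BAC·DC·AD·BAC·BB·DC·BB·AD·BAC·BB·DC·BB·DC·BB·AD·AD·BAC·DC·BAC·DC·AD·BAC·BB·DC·BB·AD·BAC·BB·DC·BB
    A ↦ BAC
    B ↦ AD
    C ↦ BB
    D ↦ DC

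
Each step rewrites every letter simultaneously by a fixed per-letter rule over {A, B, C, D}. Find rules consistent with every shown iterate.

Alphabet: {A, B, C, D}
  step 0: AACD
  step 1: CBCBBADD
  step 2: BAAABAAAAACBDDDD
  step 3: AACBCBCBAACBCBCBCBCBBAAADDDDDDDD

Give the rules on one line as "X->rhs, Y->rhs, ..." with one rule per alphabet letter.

A->CB, B->AA, C->BA, D->DD

  step 2 ⇒ step 3: BAAABAAAAACBDDDD ⇒ AA·CB·CB·CB·AA·CB·CB·CB·CB·CB·BA·AA·DD·DD·DD·DD
    A ↦ CB
    B ↦ AA
    C ↦ BA
    D ↦ DD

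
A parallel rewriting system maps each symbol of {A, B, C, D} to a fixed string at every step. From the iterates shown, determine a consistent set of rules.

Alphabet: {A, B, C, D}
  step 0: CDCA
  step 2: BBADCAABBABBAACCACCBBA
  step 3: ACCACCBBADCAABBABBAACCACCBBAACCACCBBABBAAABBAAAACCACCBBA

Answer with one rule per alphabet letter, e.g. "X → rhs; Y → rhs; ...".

  step 2 ⇒ step 3: BBADCAABBABBAACCACCBBA ⇒ ACC·ACC·BBA·DCA·A·BBA·BBA·ACC·ACC·BBA·ACC·ACC·BBA·BBA·A·A·BBA·A·A·ACC·ACC·BBA
    A ↦ BBA
    B ↦ ACC
    C ↦ A
    D ↦ DCA

A->BBA, B->ACC, C->A, D->DCA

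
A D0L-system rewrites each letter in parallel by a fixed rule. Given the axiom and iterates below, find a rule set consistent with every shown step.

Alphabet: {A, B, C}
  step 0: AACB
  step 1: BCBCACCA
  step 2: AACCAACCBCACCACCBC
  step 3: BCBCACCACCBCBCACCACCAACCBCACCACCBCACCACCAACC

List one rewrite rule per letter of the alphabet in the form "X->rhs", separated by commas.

A->BC, B->A, C->ACC

  step 2 ⇒ step 3: AACCAACCBCACCACCBC ⇒ BC·BC·ACC·ACC·BC·BC·ACC·ACC·A·ACC·BC·ACC·ACC·BC·ACC·ACC·A·ACC
    A ↦ BC
    B ↦ A
    C ↦ ACC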